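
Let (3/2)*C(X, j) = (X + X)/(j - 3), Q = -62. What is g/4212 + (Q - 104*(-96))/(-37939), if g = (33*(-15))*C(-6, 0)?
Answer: -695992/1210599 ≈ -0.57491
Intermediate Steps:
C(X, j) = 4*X/(3*(-3 + j)) (C(X, j) = 2*((X + X)/(j - 3))/3 = 2*((2*X)/(-3 + j))/3 = 2*(2*X/(-3 + j))/3 = 4*X/(3*(-3 + j)))
g = -1320 (g = (33*(-15))*((4/3)*(-6)/(-3 + 0)) = -660*(-6)/(-3) = -660*(-6)*(-1)/3 = -495*8/3 = -1320)
g/4212 + (Q - 104*(-96))/(-37939) = -1320/4212 + (-62 - 104*(-96))/(-37939) = -1320*1/4212 + (-62 + 9984)*(-1/37939) = -110/351 + 9922*(-1/37939) = -110/351 - 902/3449 = -695992/1210599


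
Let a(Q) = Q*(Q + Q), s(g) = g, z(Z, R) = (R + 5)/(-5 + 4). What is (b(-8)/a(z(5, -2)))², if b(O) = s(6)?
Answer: ⅑ ≈ 0.11111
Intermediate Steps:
z(Z, R) = -5 - R (z(Z, R) = (5 + R)/(-1) = (5 + R)*(-1) = -5 - R)
b(O) = 6
a(Q) = 2*Q² (a(Q) = Q*(2*Q) = 2*Q²)
(b(-8)/a(z(5, -2)))² = (6/((2*(-5 - 1*(-2))²)))² = (6/((2*(-5 + 2)²)))² = (6/((2*(-3)²)))² = (6/((2*9)))² = (6/18)² = (6*(1/18))² = (⅓)² = ⅑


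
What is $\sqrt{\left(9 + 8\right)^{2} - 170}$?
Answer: $\sqrt{119} \approx 10.909$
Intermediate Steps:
$\sqrt{\left(9 + 8\right)^{2} - 170} = \sqrt{17^{2} - 170} = \sqrt{289 - 170} = \sqrt{119}$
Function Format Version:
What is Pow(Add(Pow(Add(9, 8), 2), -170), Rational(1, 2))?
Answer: Pow(119, Rational(1, 2)) ≈ 10.909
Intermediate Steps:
Pow(Add(Pow(Add(9, 8), 2), -170), Rational(1, 2)) = Pow(Add(Pow(17, 2), -170), Rational(1, 2)) = Pow(Add(289, -170), Rational(1, 2)) = Pow(119, Rational(1, 2))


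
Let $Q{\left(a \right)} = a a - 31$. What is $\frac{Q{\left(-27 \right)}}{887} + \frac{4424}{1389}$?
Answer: $\frac{4893610}{1232043} \approx 3.9719$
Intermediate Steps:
$Q{\left(a \right)} = -31 + a^{2}$ ($Q{\left(a \right)} = a^{2} - 31 = -31 + a^{2}$)
$\frac{Q{\left(-27 \right)}}{887} + \frac{4424}{1389} = \frac{-31 + \left(-27\right)^{2}}{887} + \frac{4424}{1389} = \left(-31 + 729\right) \frac{1}{887} + 4424 \cdot \frac{1}{1389} = 698 \cdot \frac{1}{887} + \frac{4424}{1389} = \frac{698}{887} + \frac{4424}{1389} = \frac{4893610}{1232043}$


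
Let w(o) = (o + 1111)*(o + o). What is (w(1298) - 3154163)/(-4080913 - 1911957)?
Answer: -3099601/5992870 ≈ -0.51721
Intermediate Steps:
w(o) = 2*o*(1111 + o) (w(o) = (1111 + o)*(2*o) = 2*o*(1111 + o))
(w(1298) - 3154163)/(-4080913 - 1911957) = (2*1298*(1111 + 1298) - 3154163)/(-4080913 - 1911957) = (2*1298*2409 - 3154163)/(-5992870) = (6253764 - 3154163)*(-1/5992870) = 3099601*(-1/5992870) = -3099601/5992870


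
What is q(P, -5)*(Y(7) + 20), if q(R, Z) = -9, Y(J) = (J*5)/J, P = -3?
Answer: -225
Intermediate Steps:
Y(J) = 5 (Y(J) = (5*J)/J = 5)
q(P, -5)*(Y(7) + 20) = -9*(5 + 20) = -9*25 = -225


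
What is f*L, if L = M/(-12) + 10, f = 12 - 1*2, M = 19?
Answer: 505/6 ≈ 84.167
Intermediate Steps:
f = 10 (f = 12 - 2 = 10)
L = 101/12 (L = 19/(-12) + 10 = 19*(-1/12) + 10 = -19/12 + 10 = 101/12 ≈ 8.4167)
f*L = 10*(101/12) = 505/6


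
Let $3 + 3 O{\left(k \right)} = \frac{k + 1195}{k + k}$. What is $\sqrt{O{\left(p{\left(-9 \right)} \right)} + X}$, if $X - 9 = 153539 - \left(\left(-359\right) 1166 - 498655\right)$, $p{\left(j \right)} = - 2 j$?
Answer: $\frac{\sqrt{346941543}}{18} \approx 1034.8$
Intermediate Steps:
$O{\left(k \right)} = -1 + \frac{1195 + k}{6 k}$ ($O{\left(k \right)} = -1 + \frac{\left(k + 1195\right) \frac{1}{k + k}}{3} = -1 + \frac{\left(1195 + k\right) \frac{1}{2 k}}{3} = -1 + \frac{\frac{1}{2} \frac{1}{k} \left(1195 + k\right)}{3} = -1 + \frac{1195 + k}{6 k}$)
$X = 1070797$ ($X = 9 - \left(-153539 - 498655 - 418594\right) = 9 + \left(153539 - \left(-418594 - 498655\right)\right) = 9 + \left(153539 - -917249\right) = 9 + \left(153539 + 917249\right) = 9 + 1070788 = 1070797$)
$\sqrt{O{\left(p{\left(-9 \right)} \right)} + X} = \sqrt{\frac{5 \left(239 - \left(-2\right) \left(-9\right)\right)}{6 \left(\left(-2\right) \left(-9\right)\right)} + 1070797} = \sqrt{\frac{5 \left(239 - 18\right)}{6 \cdot 18} + 1070797} = \sqrt{\frac{5}{6} \cdot \frac{1}{18} \left(239 - 18\right) + 1070797} = \sqrt{\frac{5}{6} \cdot \frac{1}{18} \cdot 221 + 1070797} = \sqrt{\frac{1105}{108} + 1070797} = \sqrt{\frac{115647181}{108}} = \frac{\sqrt{346941543}}{18}$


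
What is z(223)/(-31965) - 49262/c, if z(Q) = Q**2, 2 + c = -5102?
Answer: 660421507/81574680 ≈ 8.0959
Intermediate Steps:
c = -5104 (c = -2 - 5102 = -5104)
z(223)/(-31965) - 49262/c = 223**2/(-31965) - 49262/(-5104) = 49729*(-1/31965) - 49262*(-1/5104) = -49729/31965 + 24631/2552 = 660421507/81574680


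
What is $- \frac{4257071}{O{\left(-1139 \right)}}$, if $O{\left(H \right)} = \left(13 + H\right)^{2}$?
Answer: $- \frac{4257071}{1267876} \approx -3.3576$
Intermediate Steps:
$- \frac{4257071}{O{\left(-1139 \right)}} = - \frac{4257071}{\left(13 - 1139\right)^{2}} = - \frac{4257071}{\left(-1126\right)^{2}} = - \frac{4257071}{1267876}$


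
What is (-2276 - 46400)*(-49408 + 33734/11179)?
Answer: 26883671953448/11179 ≈ 2.4048e+9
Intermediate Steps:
(-2276 - 46400)*(-49408 + 33734/11179) = -48676*(-49408 + 33734*(1/11179)) = -48676*(-49408 + 33734/11179) = -48676*(-552298298/11179) = 26883671953448/11179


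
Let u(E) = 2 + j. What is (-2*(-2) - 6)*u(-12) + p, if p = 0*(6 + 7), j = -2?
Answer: 0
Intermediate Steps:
u(E) = 0 (u(E) = 2 - 2 = 0)
p = 0 (p = 0*13 = 0)
(-2*(-2) - 6)*u(-12) + p = (-2*(-2) - 6)*0 + 0 = (4 - 6)*0 + 0 = -2*0 + 0 = 0 + 0 = 0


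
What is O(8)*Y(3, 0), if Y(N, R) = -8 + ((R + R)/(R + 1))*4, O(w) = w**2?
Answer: -512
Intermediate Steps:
Y(N, R) = -8 + 8*R/(1 + R) (Y(N, R) = -8 + ((2*R)/(1 + R))*4 = -8 + (2*R/(1 + R))*4 = -8 + 8*R/(1 + R))
O(8)*Y(3, 0) = 8**2*(-8/(1 + 0)) = 64*(-8/1) = 64*(-8*1) = 64*(-8) = -512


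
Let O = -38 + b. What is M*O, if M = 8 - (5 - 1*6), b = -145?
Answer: -1647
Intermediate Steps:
M = 9 (M = 8 - (5 - 6) = 8 - 1*(-1) = 8 + 1 = 9)
O = -183 (O = -38 - 145 = -183)
M*O = 9*(-183) = -1647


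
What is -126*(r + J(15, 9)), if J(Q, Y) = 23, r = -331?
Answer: 38808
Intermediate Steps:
-126*(r + J(15, 9)) = -126*(-331 + 23) = -126*(-308) = 38808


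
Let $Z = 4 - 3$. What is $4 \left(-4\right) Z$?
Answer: $-16$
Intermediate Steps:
$Z = 1$
$4 \left(-4\right) Z = 4 \left(-4\right) 1 = \left(-16\right) 1 = -16$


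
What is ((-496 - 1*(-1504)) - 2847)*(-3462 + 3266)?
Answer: 360444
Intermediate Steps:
((-496 - 1*(-1504)) - 2847)*(-3462 + 3266) = ((-496 + 1504) - 2847)*(-196) = (1008 - 2847)*(-196) = -1839*(-196) = 360444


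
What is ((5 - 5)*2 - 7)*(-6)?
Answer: 42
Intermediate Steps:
((5 - 5)*2 - 7)*(-6) = (0*2 - 7)*(-6) = (0 - 7)*(-6) = -7*(-6) = 42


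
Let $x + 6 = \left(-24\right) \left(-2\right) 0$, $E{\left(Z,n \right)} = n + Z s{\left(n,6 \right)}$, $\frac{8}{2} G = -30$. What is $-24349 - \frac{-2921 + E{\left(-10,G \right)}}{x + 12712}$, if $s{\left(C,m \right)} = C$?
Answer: $- \frac{618751081}{25412} \approx -24349.0$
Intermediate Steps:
$G = - \frac{15}{2}$ ($G = \frac{1}{4} \left(-30\right) = - \frac{15}{2} \approx -7.5$)
$E{\left(Z,n \right)} = n + Z n$
$x = -6$ ($x = -6 + \left(-24\right) \left(-2\right) 0 = -6 + 48 \cdot 0 = -6 + 0 = -6$)
$-24349 - \frac{-2921 + E{\left(-10,G \right)}}{x + 12712} = -24349 - \frac{-2921 - \frac{15 \left(1 - 10\right)}{2}}{-6 + 12712} = -24349 - \frac{-2921 - - \frac{135}{2}}{12706} = -24349 - \left(-2921 + \frac{135}{2}\right) \frac{1}{12706} = -24349 - \left(- \frac{5707}{2}\right) \frac{1}{12706} = -24349 - - \frac{5707}{25412} = -24349 + \frac{5707}{25412} = - \frac{618751081}{25412}$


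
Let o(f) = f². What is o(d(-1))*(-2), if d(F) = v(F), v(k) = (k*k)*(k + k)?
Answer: -8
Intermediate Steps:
v(k) = 2*k³ (v(k) = k²*(2*k) = 2*k³)
d(F) = 2*F³
o(d(-1))*(-2) = (2*(-1)³)²*(-2) = (2*(-1))²*(-2) = (-2)²*(-2) = 4*(-2) = -8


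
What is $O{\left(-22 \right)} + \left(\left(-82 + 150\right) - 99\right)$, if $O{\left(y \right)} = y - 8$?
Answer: $-61$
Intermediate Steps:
$O{\left(y \right)} = -8 + y$
$O{\left(-22 \right)} + \left(\left(-82 + 150\right) - 99\right) = \left(-8 - 22\right) + \left(\left(-82 + 150\right) - 99\right) = -30 + \left(68 - 99\right) = -30 - 31 = -61$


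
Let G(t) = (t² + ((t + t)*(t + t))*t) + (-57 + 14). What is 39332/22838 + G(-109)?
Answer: -59016546816/11419 ≈ -5.1683e+6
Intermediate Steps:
G(t) = -43 + t² + 4*t³ (G(t) = (t² + ((2*t)*(2*t))*t) - 43 = (t² + (4*t²)*t) - 43 = (t² + 4*t³) - 43 = -43 + t² + 4*t³)
39332/22838 + G(-109) = 39332/22838 + (-43 + (-109)² + 4*(-109)³) = 39332*(1/22838) + (-43 + 11881 + 4*(-1295029)) = 19666/11419 + (-43 + 11881 - 5180116) = 19666/11419 - 5168278 = -59016546816/11419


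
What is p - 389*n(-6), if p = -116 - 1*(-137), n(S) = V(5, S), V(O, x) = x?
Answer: 2355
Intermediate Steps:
n(S) = S
p = 21 (p = -116 + 137 = 21)
p - 389*n(-6) = 21 - 389*(-6) = 21 + 2334 = 2355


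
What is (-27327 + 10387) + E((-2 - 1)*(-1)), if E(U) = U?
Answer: -16937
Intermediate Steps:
(-27327 + 10387) + E((-2 - 1)*(-1)) = (-27327 + 10387) + (-2 - 1)*(-1) = -16940 - 3*(-1) = -16940 + 3 = -16937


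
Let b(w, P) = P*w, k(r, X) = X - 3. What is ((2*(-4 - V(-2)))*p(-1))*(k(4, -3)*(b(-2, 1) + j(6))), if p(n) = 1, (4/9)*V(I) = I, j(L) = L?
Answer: -24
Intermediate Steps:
k(r, X) = -3 + X
V(I) = 9*I/4
((2*(-4 - V(-2)))*p(-1))*(k(4, -3)*(b(-2, 1) + j(6))) = ((2*(-4 - 9*(-2)/4))*1)*((-3 - 3)*(1*(-2) + 6)) = ((2*(-4 - 1*(-9/2)))*1)*(-6*(-2 + 6)) = ((2*(-4 + 9/2))*1)*(-6*4) = ((2*(1/2))*1)*(-24) = (1*1)*(-24) = 1*(-24) = -24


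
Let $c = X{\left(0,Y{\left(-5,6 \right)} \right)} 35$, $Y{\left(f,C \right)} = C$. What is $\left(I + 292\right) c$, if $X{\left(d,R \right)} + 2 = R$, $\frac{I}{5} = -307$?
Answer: $-174020$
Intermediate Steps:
$I = -1535$ ($I = 5 \left(-307\right) = -1535$)
$X{\left(d,R \right)} = -2 + R$
$c = 140$ ($c = \left(-2 + 6\right) 35 = 4 \cdot 35 = 140$)
$\left(I + 292\right) c = \left(-1535 + 292\right) 140 = \left(-1243\right) 140 = -174020$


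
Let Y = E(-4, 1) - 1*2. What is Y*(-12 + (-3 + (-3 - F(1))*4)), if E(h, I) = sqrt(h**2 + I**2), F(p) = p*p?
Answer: 62 - 31*sqrt(17) ≈ -65.816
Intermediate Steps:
F(p) = p**2
E(h, I) = sqrt(I**2 + h**2)
Y = -2 + sqrt(17) (Y = sqrt(1**2 + (-4)**2) - 1*2 = sqrt(1 + 16) - 2 = sqrt(17) - 2 = -2 + sqrt(17) ≈ 2.1231)
Y*(-12 + (-3 + (-3 - F(1))*4)) = (-2 + sqrt(17))*(-12 + (-3 + (-3 - 1*1**2)*4)) = (-2 + sqrt(17))*(-12 + (-3 + (-3 - 1*1)*4)) = (-2 + sqrt(17))*(-12 + (-3 + (-3 - 1)*4)) = (-2 + sqrt(17))*(-12 + (-3 - 4*4)) = (-2 + sqrt(17))*(-12 + (-3 - 16)) = (-2 + sqrt(17))*(-12 - 19) = (-2 + sqrt(17))*(-31) = 62 - 31*sqrt(17)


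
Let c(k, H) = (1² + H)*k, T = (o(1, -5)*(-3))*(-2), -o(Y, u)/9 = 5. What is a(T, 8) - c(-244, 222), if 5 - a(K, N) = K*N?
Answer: 56577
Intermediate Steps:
o(Y, u) = -45 (o(Y, u) = -9*5 = -45)
T = -270 (T = -45*(-3)*(-2) = 135*(-2) = -270)
c(k, H) = k*(1 + H) (c(k, H) = (1 + H)*k = k*(1 + H))
a(K, N) = 5 - K*N
a(T, 8) - c(-244, 222) = (5 - 1*(-270)*8) - (-244)*(1 + 222) = (5 + 2160) - (-244)*223 = 2165 - 1*(-54412) = 2165 + 54412 = 56577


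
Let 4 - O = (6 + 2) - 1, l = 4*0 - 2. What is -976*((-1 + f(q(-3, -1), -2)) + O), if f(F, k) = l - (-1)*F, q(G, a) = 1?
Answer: 4880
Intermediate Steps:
l = -2 (l = 0 - 2 = -2)
O = -3 (O = 4 - ((6 + 2) - 1) = 4 - (8 - 1) = 4 - 1*7 = 4 - 7 = -3)
f(F, k) = -2 + F (f(F, k) = -2 - (-1)*F = -2 + F)
-976*((-1 + f(q(-3, -1), -2)) + O) = -976*((-1 + (-2 + 1)) - 3) = -976*((-1 - 1) - 3) = -976*(-2 - 3) = -976*(-5) = 4880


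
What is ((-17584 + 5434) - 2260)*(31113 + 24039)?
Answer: -794740320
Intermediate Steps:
((-17584 + 5434) - 2260)*(31113 + 24039) = (-12150 - 2260)*55152 = -14410*55152 = -794740320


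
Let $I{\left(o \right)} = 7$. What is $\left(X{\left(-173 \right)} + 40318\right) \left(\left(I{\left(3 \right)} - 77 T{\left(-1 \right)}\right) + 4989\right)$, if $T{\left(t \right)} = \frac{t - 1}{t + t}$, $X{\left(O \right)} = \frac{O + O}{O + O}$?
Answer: $198329161$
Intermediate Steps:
$X{\left(O \right)} = 1$ ($X{\left(O \right)} = \frac{2 O}{2 O} = 2 O \frac{1}{2 O} = 1$)
$T{\left(t \right)} = \frac{-1 + t}{2 t}$
$\left(X{\left(-173 \right)} + 40318\right) \left(\left(I{\left(3 \right)} - 77 T{\left(-1 \right)}\right) + 4989\right) = \left(1 + 40318\right) \left(\left(7 - 77 \frac{-1 - 1}{2 \left(-1\right)}\right) + 4989\right) = 40319 \left(\left(7 - 77 \cdot \frac{1}{2} \left(-1\right) \left(-2\right)\right) + 4989\right) = 40319 \left(\left(7 - 77\right) + 4989\right) = 40319 \left(-70 + 4989\right) = 40319 \cdot 4919 = 198329161$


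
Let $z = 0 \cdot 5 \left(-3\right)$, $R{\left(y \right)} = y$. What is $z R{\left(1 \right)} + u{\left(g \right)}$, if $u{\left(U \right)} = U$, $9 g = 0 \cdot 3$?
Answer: $0$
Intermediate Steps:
$g = 0$ ($g = \frac{0 \cdot 3}{9} = \frac{1}{9} \cdot 0 = 0$)
$z = 0$ ($z = 0 \left(-3\right) = 0$)
$z R{\left(1 \right)} + u{\left(g \right)} = 0 \cdot 1 + 0 = 0 + 0 = 0$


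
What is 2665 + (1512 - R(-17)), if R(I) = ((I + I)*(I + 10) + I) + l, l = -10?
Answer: 3966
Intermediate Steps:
R(I) = -10 + I + 2*I*(10 + I) (R(I) = ((I + I)*(I + 10) + I) - 10 = ((2*I)*(10 + I) + I) - 10 = (2*I*(10 + I) + I) - 10 = (I + 2*I*(10 + I)) - 10 = -10 + I + 2*I*(10 + I))
2665 + (1512 - R(-17)) = 2665 + (1512 - (-10 + 2*(-17)**2 + 21*(-17))) = 2665 + (1512 - (-10 + 2*289 - 357)) = 2665 + (1512 - (-10 + 578 - 357)) = 2665 + (1512 - 1*211) = 2665 + (1512 - 211) = 2665 + 1301 = 3966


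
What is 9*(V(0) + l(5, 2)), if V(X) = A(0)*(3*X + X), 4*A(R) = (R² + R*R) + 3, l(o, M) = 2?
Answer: 18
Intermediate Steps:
A(R) = ¾ + R²/2 (A(R) = ((R² + R*R) + 3)/4 = ((R² + R²) + 3)/4 = (2*R² + 3)/4 = (3 + 2*R²)/4 = ¾ + R²/2)
V(X) = 3*X (V(X) = (¾ + (½)*0²)*(3*X + X) = (¾ + (½)*0)*(4*X) = (¾ + 0)*(4*X) = 3*(4*X)/4 = 3*X)
9*(V(0) + l(5, 2)) = 9*(3*0 + 2) = 9*(0 + 2) = 9*2 = 18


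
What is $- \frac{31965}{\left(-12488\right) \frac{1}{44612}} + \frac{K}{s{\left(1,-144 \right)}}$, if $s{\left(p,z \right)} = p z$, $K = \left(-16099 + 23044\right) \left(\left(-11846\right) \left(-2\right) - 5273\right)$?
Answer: $- \frac{58004881105}{74928} \approx -7.7414 \cdot 10^{5}$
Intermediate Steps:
$K = 127919955$ ($K = 6945 \left(23692 - 5273\right) = 6945 \cdot 18419 = 127919955$)
$- \frac{31965}{\left(-12488\right) \frac{1}{44612}} + \frac{K}{s{\left(1,-144 \right)}} = - \frac{31965}{\left(-12488\right) \frac{1}{44612}} + \frac{127919955}{1 \left(-144\right)} = - \frac{31965}{\left(-12488\right) \frac{1}{44612}} + \frac{127919955}{-144} = - \frac{31965}{- \frac{3122}{11153}} + 127919955 \left(- \frac{1}{144}\right) = \left(-31965\right) \left(- \frac{11153}{3122}\right) - \frac{42639985}{48} = \frac{356505645}{3122} - \frac{42639985}{48} = - \frac{58004881105}{74928}$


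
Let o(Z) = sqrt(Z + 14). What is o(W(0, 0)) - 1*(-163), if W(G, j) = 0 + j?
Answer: 163 + sqrt(14) ≈ 166.74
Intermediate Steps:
W(G, j) = j
o(Z) = sqrt(14 + Z)
o(W(0, 0)) - 1*(-163) = sqrt(14 + 0) - 1*(-163) = sqrt(14) + 163 = 163 + sqrt(14)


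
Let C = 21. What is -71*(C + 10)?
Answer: -2201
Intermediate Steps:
-71*(C + 10) = -71*(21 + 10) = -71*31 = -2201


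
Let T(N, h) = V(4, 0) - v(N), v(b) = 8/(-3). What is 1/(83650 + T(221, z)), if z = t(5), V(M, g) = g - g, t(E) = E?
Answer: 3/250958 ≈ 1.1954e-5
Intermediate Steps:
V(M, g) = 0
z = 5
v(b) = -8/3 (v(b) = 8*(-⅓) = -8/3)
T(N, h) = 8/3 (T(N, h) = 0 - 1*(-8/3) = 0 + 8/3 = 8/3)
1/(83650 + T(221, z)) = 1/(83650 + 8/3) = 1/(250958/3) = 3/250958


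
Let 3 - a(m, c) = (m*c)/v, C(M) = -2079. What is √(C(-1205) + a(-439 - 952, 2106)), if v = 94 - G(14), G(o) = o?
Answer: √13816830/20 ≈ 185.85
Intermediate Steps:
v = 80 (v = 94 - 1*14 = 94 - 14 = 80)
a(m, c) = 3 - c*m/80 (a(m, c) = 3 - m*c/80 = 3 - c*m/80)
√(C(-1205) + a(-439 - 952, 2106)) = √(-2079 + (3 - 1/80*2106*(-439 - 952))) = √(-2079 + (3 - 1/80*2106*(-1391))) = √(-2079 + (3 + 1464723/40)) = √(-2079 + 1464843/40) = √(1381683/40) = √13816830/20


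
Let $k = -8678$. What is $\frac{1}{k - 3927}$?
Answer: $- \frac{1}{12605} \approx -7.9334 \cdot 10^{-5}$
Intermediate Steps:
$\frac{1}{k - 3927} = \frac{1}{-8678 - 3927} = \frac{1}{-12605} = - \frac{1}{12605}$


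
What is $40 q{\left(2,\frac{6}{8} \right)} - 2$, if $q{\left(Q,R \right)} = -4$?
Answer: $-162$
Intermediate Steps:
$40 q{\left(2,\frac{6}{8} \right)} - 2 = 40 \left(-4\right) - 2 = -160 - 2 = -162$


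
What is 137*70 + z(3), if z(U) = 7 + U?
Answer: 9600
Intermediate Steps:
137*70 + z(3) = 137*70 + (7 + 3) = 9590 + 10 = 9600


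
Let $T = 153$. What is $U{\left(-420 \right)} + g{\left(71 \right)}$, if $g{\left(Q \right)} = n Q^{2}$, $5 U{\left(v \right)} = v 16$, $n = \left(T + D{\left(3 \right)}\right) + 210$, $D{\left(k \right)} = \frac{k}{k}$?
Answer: $1833580$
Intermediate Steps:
$D{\left(k \right)} = 1$
$n = 364$ ($n = \left(153 + 1\right) + 210 = 154 + 210 = 364$)
$U{\left(v \right)} = \frac{16 v}{5}$ ($U{\left(v \right)} = \frac{v 16}{5} = \frac{16 v}{5}$)
$g{\left(Q \right)} = 364 Q^{2}$
$U{\left(-420 \right)} + g{\left(71 \right)} = \frac{16}{5} \left(-420\right) + 364 \cdot 71^{2} = -1344 + 364 \cdot 5041 = -1344 + 1834924 = 1833580$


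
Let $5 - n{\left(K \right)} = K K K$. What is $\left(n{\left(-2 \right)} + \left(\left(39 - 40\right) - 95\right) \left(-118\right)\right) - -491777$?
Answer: $503118$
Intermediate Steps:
$n{\left(K \right)} = 5 - K^{3}$ ($n{\left(K \right)} = 5 - K K K = 5 - K^{2} K = 5 - K^{3}$)
$\left(n{\left(-2 \right)} + \left(\left(39 - 40\right) - 95\right) \left(-118\right)\right) - -491777 = \left(\left(5 - \left(-2\right)^{3}\right) + \left(\left(39 - 40\right) - 95\right) \left(-118\right)\right) - -491777 = \left(\left(5 - -8\right) + \left(-1 - 95\right) \left(-118\right)\right) + 491777 = \left(\left(5 + 8\right) - -11328\right) + 491777 = \left(13 + 11328\right) + 491777 = 11341 + 491777 = 503118$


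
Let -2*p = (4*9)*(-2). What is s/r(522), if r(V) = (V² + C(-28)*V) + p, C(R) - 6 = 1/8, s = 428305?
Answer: 1713220/1102869 ≈ 1.5534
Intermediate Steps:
p = 36 (p = -4*9*(-2)/2 = -18*(-2) = -½*(-72) = 36)
C(R) = 49/8 (C(R) = 6 + 1/8 = 6 + ⅛ = 49/8)
r(V) = 36 + V² + 49*V/8 (r(V) = (V² + 49*V/8) + 36 = 36 + V² + 49*V/8)
s/r(522) = 428305/(36 + 522² + (49/8)*522) = 428305/(36 + 272484 + 12789/4) = 428305/(1102869/4) = 428305*(4/1102869) = 1713220/1102869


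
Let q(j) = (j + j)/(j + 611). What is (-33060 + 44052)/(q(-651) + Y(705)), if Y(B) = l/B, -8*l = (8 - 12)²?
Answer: 30997440/91783 ≈ 337.73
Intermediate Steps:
l = -2 (l = -(8 - 12)²/8 = -⅛*(-4)² = -⅛*16 = -2)
q(j) = 2*j/(611 + j) (q(j) = (2*j)/(611 + j) = 2*j/(611 + j))
Y(B) = -2/B
(-33060 + 44052)/(q(-651) + Y(705)) = (-33060 + 44052)/(2*(-651)/(611 - 651) - 2/705) = 10992/(2*(-651)/(-40) - 2*1/705) = 10992/(2*(-651)*(-1/40) - 2/705) = 10992/(651/20 - 2/705) = 10992/(91783/2820) = 10992*(2820/91783) = 30997440/91783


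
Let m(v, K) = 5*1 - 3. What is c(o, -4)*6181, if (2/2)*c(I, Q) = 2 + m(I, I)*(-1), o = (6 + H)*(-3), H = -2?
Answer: 0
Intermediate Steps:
m(v, K) = 2 (m(v, K) = 5 - 3 = 2)
o = -12 (o = (6 - 2)*(-3) = 4*(-3) = -12)
c(I, Q) = 0 (c(I, Q) = 2 + 2*(-1) = 2 - 2 = 0)
c(o, -4)*6181 = 0*6181 = 0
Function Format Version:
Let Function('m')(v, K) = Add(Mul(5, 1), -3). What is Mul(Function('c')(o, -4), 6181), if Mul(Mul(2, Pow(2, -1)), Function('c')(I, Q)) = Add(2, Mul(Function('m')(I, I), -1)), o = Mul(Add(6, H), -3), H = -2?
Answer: 0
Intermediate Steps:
Function('m')(v, K) = 2 (Function('m')(v, K) = Add(5, -3) = 2)
o = -12 (o = Mul(Add(6, -2), -3) = Mul(4, -3) = -12)
Function('c')(I, Q) = 0 (Function('c')(I, Q) = Add(2, Mul(2, -1)) = Add(2, -2) = 0)
Mul(Function('c')(o, -4), 6181) = Mul(0, 6181) = 0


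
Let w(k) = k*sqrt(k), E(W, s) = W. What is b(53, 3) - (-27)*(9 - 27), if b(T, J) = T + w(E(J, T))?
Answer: -433 + 3*sqrt(3) ≈ -427.80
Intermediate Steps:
w(k) = k**(3/2)
b(T, J) = T + J**(3/2)
b(53, 3) - (-27)*(9 - 27) = (53 + 3**(3/2)) - (-27)*(9 - 27) = (53 + 3*sqrt(3)) - (-27)*(-18) = (53 + 3*sqrt(3)) - 1*486 = (53 + 3*sqrt(3)) - 486 = -433 + 3*sqrt(3)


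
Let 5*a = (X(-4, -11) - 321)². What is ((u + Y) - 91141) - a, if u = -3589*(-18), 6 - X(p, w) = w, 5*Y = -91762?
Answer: -316873/5 ≈ -63375.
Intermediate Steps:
Y = -91762/5 (Y = (⅕)*(-91762) = -91762/5 ≈ -18352.)
X(p, w) = 6 - w
u = 64602
a = 92416/5 (a = ((6 - 1*(-11)) - 321)²/5 = ((6 + 11) - 321)²/5 = (17 - 321)²/5 = (⅕)*(-304)² = (⅕)*92416 = 92416/5 ≈ 18483.)
((u + Y) - 91141) - a = ((64602 - 91762/5) - 91141) - 1*92416/5 = (231248/5 - 91141) - 92416/5 = -224457/5 - 92416/5 = -316873/5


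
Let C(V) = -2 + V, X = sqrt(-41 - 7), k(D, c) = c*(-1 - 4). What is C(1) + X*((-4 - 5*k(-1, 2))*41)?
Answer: -1 + 7544*I*sqrt(3) ≈ -1.0 + 13067.0*I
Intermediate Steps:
k(D, c) = -5*c (k(D, c) = c*(-5) = -5*c)
X = 4*I*sqrt(3) (X = sqrt(-48) = 4*I*sqrt(3) ≈ 6.9282*I)
C(1) + X*((-4 - 5*k(-1, 2))*41) = (-2 + 1) + (4*I*sqrt(3))*((-4 - (-25)*2)*41) = -1 + (4*I*sqrt(3))*((-4 - 5*(-10))*41) = -1 + (4*I*sqrt(3))*((-4 + 50)*41) = -1 + (4*I*sqrt(3))*(46*41) = -1 + (4*I*sqrt(3))*1886 = -1 + 7544*I*sqrt(3)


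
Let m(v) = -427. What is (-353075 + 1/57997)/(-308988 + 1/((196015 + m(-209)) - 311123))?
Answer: 2365843789574090/2070430760912257 ≈ 1.1427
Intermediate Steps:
(-353075 + 1/57997)/(-308988 + 1/((196015 + m(-209)) - 311123)) = (-353075 + 1/57997)/(-308988 + 1/((196015 - 427) - 311123)) = (-353075 + 1/57997)/(-308988 + 1/(195588 - 311123)) = -20477290774/(57997*(-308988 + 1/(-115535))) = -20477290774/(57997*(-308988 - 1/115535)) = -20477290774/(57997*(-35698928581/115535)) = -20477290774/57997*(-115535/35698928581) = 2365843789574090/2070430760912257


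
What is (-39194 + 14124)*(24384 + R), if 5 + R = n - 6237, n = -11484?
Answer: -166916060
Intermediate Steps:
R = -17726 (R = -5 + (-11484 - 6237) = -5 - 17721 = -17726)
(-39194 + 14124)*(24384 + R) = (-39194 + 14124)*(24384 - 17726) = -25070*6658 = -166916060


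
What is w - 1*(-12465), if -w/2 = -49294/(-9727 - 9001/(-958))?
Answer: 115948033921/9309465 ≈ 12455.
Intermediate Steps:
w = -94447304/9309465 (w = -(-98588)/(-9727 - 9001/(-958)) = -(-98588)/(-9727 - 9001*(-1/958)) = -(-98588)/(-9727 + 9001/958) = -(-98588)/(-9309465/958) = -(-98588)*(-958)/9309465 = -2*47223652/9309465 = -94447304/9309465 ≈ -10.145)
w - 1*(-12465) = -94447304/9309465 - 1*(-12465) = -94447304/9309465 + 12465 = 115948033921/9309465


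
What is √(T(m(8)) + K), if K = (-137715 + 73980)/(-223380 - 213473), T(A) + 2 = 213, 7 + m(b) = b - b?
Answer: √40295197527454/436853 ≈ 14.531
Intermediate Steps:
m(b) = -7 (m(b) = -7 + (b - b) = -7 + 0 = -7)
T(A) = 211 (T(A) = -2 + 213 = 211)
K = 63735/436853 (K = -63735/(-436853) = -63735*(-1/436853) = 63735/436853 ≈ 0.14590)
√(T(m(8)) + K) = √(211 + 63735/436853) = √(92239718/436853) = √40295197527454/436853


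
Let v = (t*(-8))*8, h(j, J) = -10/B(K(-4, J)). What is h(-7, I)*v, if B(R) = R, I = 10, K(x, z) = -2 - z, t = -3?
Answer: 160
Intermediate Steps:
h(j, J) = -10/(-2 - J)
v = 192 (v = -3*(-8)*8 = 24*8 = 192)
h(-7, I)*v = (10/(2 + 10))*192 = (10/12)*192 = (10*(1/12))*192 = (⅚)*192 = 160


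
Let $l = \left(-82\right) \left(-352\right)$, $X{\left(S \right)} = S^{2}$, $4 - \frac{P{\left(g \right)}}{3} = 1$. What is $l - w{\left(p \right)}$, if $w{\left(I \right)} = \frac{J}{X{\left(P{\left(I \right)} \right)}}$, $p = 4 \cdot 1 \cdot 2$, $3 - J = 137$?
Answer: $\frac{2338118}{81} \approx 28866.0$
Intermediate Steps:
$P{\left(g \right)} = 9$ ($P{\left(g \right)} = 12 - 3 = 9$)
$J = -134$ ($J = 3 - 137 = -134$)
$p = 8$ ($p = 4 \cdot 2 = 8$)
$w{\left(I \right)} = - \frac{134}{81}$ ($w{\left(I \right)} = - \frac{134}{9^{2}} = - \frac{134}{81}$)
$l = 28864$
$l - w{\left(p \right)} = 28864 - - \frac{134}{81} = 28864 + \frac{134}{81} = \frac{2338118}{81}$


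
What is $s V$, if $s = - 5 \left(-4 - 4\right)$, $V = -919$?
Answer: $-36760$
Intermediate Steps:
$s = 40$ ($s = \left(-5\right) \left(-8\right) = 40$)
$s V = 40 \left(-919\right) = -36760$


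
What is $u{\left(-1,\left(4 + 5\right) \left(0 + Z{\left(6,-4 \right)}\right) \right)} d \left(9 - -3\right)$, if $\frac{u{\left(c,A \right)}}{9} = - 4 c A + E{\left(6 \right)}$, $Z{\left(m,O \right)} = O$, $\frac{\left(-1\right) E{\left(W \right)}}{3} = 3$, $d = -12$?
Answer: $198288$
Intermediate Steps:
$E{\left(W \right)} = -9$ ($E{\left(W \right)} = \left(-3\right) 3 = -9$)
$u{\left(c,A \right)} = -81 - 36 A c$ ($u{\left(c,A \right)} = 9 \left(- 4 c A - 9\right) = 9 \left(- 4 A c - 9\right) = 9 \left(-9 - 4 A c\right) = -81 - 36 A c$)
$u{\left(-1,\left(4 + 5\right) \left(0 + Z{\left(6,-4 \right)}\right) \right)} d \left(9 - -3\right) = \left(-81 - 36 \left(4 + 5\right) \left(0 - 4\right) \left(-1\right)\right) \left(-12\right) \left(9 - -3\right) = \left(-81 - 36 \cdot 9 \left(-4\right) \left(-1\right)\right) \left(-12\right) \left(9 + 3\right) = \left(-81 - \left(-1296\right) \left(-1\right)\right) \left(-12\right) 12 = \left(-81 - 1296\right) \left(-12\right) 12 = \left(-1377\right) \left(-12\right) 12 = 16524 \cdot 12 = 198288$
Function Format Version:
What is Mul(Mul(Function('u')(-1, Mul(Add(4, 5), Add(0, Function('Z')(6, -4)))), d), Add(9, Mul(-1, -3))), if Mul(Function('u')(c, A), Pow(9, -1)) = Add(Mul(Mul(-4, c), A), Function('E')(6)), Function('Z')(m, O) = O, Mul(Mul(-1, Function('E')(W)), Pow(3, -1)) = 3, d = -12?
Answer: 198288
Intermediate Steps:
Function('E')(W) = -9 (Function('E')(W) = Mul(-3, 3) = -9)
Function('u')(c, A) = Add(-81, Mul(-36, A, c)) (Function('u')(c, A) = Mul(9, Add(Mul(Mul(-4, c), A), -9)) = Mul(9, Add(Mul(-4, A, c), -9)) = Mul(9, Add(-9, Mul(-4, A, c))) = Add(-81, Mul(-36, A, c)))
Mul(Mul(Function('u')(-1, Mul(Add(4, 5), Add(0, Function('Z')(6, -4)))), d), Add(9, Mul(-1, -3))) = Mul(Mul(Add(-81, Mul(-36, Mul(Add(4, 5), Add(0, -4)), -1)), -12), Add(9, Mul(-1, -3))) = Mul(Mul(Add(-81, Mul(-36, Mul(9, -4), -1)), -12), Add(9, 3)) = Mul(Mul(Add(-81, Mul(-36, -36, -1)), -12), 12) = Mul(Mul(Add(-81, -1296), -12), 12) = Mul(Mul(-1377, -12), 12) = Mul(16524, 12) = 198288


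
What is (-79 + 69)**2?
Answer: 100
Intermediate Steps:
(-79 + 69)**2 = (-10)**2 = 100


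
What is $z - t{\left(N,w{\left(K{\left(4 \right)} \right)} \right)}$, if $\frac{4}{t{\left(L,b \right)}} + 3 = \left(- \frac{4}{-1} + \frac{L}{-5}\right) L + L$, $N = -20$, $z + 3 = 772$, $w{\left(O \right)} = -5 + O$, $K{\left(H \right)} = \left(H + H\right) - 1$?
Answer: $\frac{140731}{183} \approx 769.02$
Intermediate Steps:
$K{\left(H \right)} = -1 + 2 H$ ($K{\left(H \right)} = 2 H - 1 = -1 + 2 H$)
$z = 769$ ($z = -3 + 772 = 769$)
$t{\left(L,b \right)} = \frac{4}{-3 + L + L \left(4 - \frac{L}{5}\right)}$ ($t{\left(L,b \right)} = \frac{4}{-3 + \left(\left(- \frac{4}{-1} + \frac{L}{-5}\right) L + L\right)} = \frac{4}{-3 + \left(\left(\left(-4\right) \left(-1\right) + L \left(- \frac{1}{5}\right)\right) L + L\right)} = \frac{4}{-3 + \left(\left(4 - \frac{L}{5}\right) L + L\right)} = \frac{4}{-3 + \left(L \left(4 - \frac{L}{5}\right) + L\right)} = \frac{4}{-3 + \left(L + L \left(4 - \frac{L}{5}\right)\right)} = \frac{4}{-3 + L + L \left(4 - \frac{L}{5}\right)}$)
$z - t{\left(N,w{\left(K{\left(4 \right)} \right)} \right)} = 769 - - \frac{20}{15 + \left(-20\right)^{2} - -500} = 769 - - \frac{20}{15 + 400 + 500} = 769 - - \frac{20}{915} = 769 - \left(-20\right) \frac{1}{915} = 769 - - \frac{4}{183} = 769 + \frac{4}{183} = \frac{140731}{183}$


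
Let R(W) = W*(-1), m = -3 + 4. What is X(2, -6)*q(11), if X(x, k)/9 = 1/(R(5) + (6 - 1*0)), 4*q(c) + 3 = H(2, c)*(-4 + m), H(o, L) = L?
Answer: -81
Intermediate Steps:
m = 1
R(W) = -W
q(c) = -3/4 - 3*c/4 (q(c) = -3/4 + (c*(-4 + 1))/4 = -3/4 + (c*(-3))/4 = -3/4 + (-3*c)/4 = -3/4 - 3*c/4)
X(x, k) = 9 (X(x, k) = 9/(-1*5 + (6 - 1*0)) = 9/(-5 + (6 + 0)) = 9/(-5 + 6) = 9/1 = 9*1 = 9)
X(2, -6)*q(11) = 9*(-3/4 - 3/4*11) = 9*(-3/4 - 33/4) = 9*(-9) = -81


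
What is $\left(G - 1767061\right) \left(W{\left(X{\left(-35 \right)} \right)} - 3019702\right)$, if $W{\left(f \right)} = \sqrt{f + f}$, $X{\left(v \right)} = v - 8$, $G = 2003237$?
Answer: $-713181139552 + 236176 i \sqrt{86} \approx -7.1318 \cdot 10^{11} + 2.1902 \cdot 10^{6} i$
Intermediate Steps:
$X{\left(v \right)} = -8 + v$
$W{\left(f \right)} = \sqrt{2} \sqrt{f}$ ($W{\left(f \right)} = \sqrt{2 f} = \sqrt{2} \sqrt{f}$)
$\left(G - 1767061\right) \left(W{\left(X{\left(-35 \right)} \right)} - 3019702\right) = \left(2003237 - 1767061\right) \left(\sqrt{2} \sqrt{-8 - 35} - 3019702\right) = 236176 \left(\sqrt{2} \sqrt{-43} - 3019702\right) = 236176 \left(\sqrt{2} i \sqrt{43} - 3019702\right) = 236176 \left(i \sqrt{86} - 3019702\right) = 236176 \left(-3019702 + i \sqrt{86}\right) = -713181139552 + 236176 i \sqrt{86}$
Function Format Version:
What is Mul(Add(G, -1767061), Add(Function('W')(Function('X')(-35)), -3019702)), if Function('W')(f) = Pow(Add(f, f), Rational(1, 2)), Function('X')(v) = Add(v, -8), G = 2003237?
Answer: Add(-713181139552, Mul(236176, I, Pow(86, Rational(1, 2)))) ≈ Add(-7.1318e+11, Mul(2.1902e+6, I))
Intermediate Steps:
Function('X')(v) = Add(-8, v)
Function('W')(f) = Mul(Pow(2, Rational(1, 2)), Pow(f, Rational(1, 2))) (Function('W')(f) = Pow(Mul(2, f), Rational(1, 2)) = Mul(Pow(2, Rational(1, 2)), Pow(f, Rational(1, 2))))
Mul(Add(G, -1767061), Add(Function('W')(Function('X')(-35)), -3019702)) = Mul(Add(2003237, -1767061), Add(Mul(Pow(2, Rational(1, 2)), Pow(Add(-8, -35), Rational(1, 2))), -3019702)) = Mul(236176, Add(Mul(Pow(2, Rational(1, 2)), Pow(-43, Rational(1, 2))), -3019702)) = Mul(236176, Add(Mul(Pow(2, Rational(1, 2)), Mul(I, Pow(43, Rational(1, 2)))), -3019702)) = Mul(236176, Add(Mul(I, Pow(86, Rational(1, 2))), -3019702)) = Mul(236176, Add(-3019702, Mul(I, Pow(86, Rational(1, 2))))) = Add(-713181139552, Mul(236176, I, Pow(86, Rational(1, 2))))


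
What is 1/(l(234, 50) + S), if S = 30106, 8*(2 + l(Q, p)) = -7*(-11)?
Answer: 8/240909 ≈ 3.3208e-5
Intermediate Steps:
l(Q, p) = 61/8 (l(Q, p) = -2 + (-7*(-11))/8 = -2 + (⅛)*77 = -2 + 77/8 = 61/8)
1/(l(234, 50) + S) = 1/(61/8 + 30106) = 1/(240909/8) = 8/240909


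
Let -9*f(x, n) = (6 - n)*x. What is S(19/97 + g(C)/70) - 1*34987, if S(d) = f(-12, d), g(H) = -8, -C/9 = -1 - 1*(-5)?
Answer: -356262223/10185 ≈ -34979.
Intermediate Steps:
C = -36 (C = -9*(-1 - 1*(-5)) = -9*(-1 + 5) = -9*4 = -36)
f(x, n) = -x*(6 - n)/9 (f(x, n) = -(6 - n)*x/9 = -x*(6 - n)/9)
S(d) = 8 - 4*d/3 (S(d) = (⅑)*(-12)*(-6 + d) = 8 - 4*d/3)
S(19/97 + g(C)/70) - 1*34987 = (8 - 4*(19/97 - 8/70)/3) - 1*34987 = (8 - 4*(19*(1/97) - 8*1/70)/3) - 34987 = (8 - 4*(19/97 - 4/35)/3) - 34987 = (8 - 4/3*277/3395) - 34987 = (8 - 1108/10185) - 34987 = 80372/10185 - 34987 = -356262223/10185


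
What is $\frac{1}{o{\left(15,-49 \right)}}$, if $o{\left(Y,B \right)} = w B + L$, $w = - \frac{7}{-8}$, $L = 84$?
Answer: $\frac{8}{329} \approx 0.024316$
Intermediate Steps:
$w = \frac{7}{8}$ ($w = \left(-7\right) \left(- \frac{1}{8}\right) = \frac{7}{8} \approx 0.875$)
$o{\left(Y,B \right)} = 84 + \frac{7 B}{8}$ ($o{\left(Y,B \right)} = \frac{7 B}{8} + 84 = 84 + \frac{7 B}{8}$)
$\frac{1}{o{\left(15,-49 \right)}} = \frac{1}{84 + \frac{7}{8} \left(-49\right)} = \frac{1}{84 - \frac{343}{8}} = \frac{1}{\frac{329}{8}} = \frac{8}{329}$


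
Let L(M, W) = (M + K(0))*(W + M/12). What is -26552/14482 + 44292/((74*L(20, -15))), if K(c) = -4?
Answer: -397726619/85733440 ≈ -4.6391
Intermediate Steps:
L(M, W) = (-4 + M)*(W + M/12) (L(M, W) = (M - 4)*(W + M/12) = (-4 + M)*(W + M*(1/12)) = (-4 + M)*(W + M/12))
-26552/14482 + 44292/((74*L(20, -15))) = -26552/14482 + 44292/((74*(-4*(-15) - ⅓*20 + (1/12)*20² + 20*(-15)))) = -26552*1/14482 + 44292/((74*(60 - 20/3 + (1/12)*400 - 300))) = -13276/7241 + 44292/((74*(60 - 20/3 + 100/3 - 300))) = -13276/7241 + 44292/((74*(-640/3))) = -13276/7241 + 44292/(-47360/3) = -13276/7241 + 44292*(-3/47360) = -13276/7241 - 33219/11840 = -397726619/85733440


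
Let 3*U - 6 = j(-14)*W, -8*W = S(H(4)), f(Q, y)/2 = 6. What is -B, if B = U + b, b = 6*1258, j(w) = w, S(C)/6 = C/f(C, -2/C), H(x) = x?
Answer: -45307/6 ≈ -7551.2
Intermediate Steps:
f(Q, y) = 12 (f(Q, y) = 2*6 = 12)
S(C) = C/2 (S(C) = 6*(C/12) = C/2)
W = -¼ (W = -4/16 = -⅛*2 = -¼ ≈ -0.25000)
b = 7548
U = 19/6 (U = 2 + (-14*(-¼))/3 = 2 + (⅓)*(7/2) = 2 + 7/6 = 19/6 ≈ 3.1667)
B = 45307/6 (B = 19/6 + 7548 = 45307/6 ≈ 7551.2)
-B = -1*45307/6 = -45307/6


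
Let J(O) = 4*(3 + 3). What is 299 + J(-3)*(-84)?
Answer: -1717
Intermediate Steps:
J(O) = 24 (J(O) = 4*6 = 24)
299 + J(-3)*(-84) = 299 + 24*(-84) = 299 - 2016 = -1717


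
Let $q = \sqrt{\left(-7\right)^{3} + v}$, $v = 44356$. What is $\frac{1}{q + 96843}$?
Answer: $\frac{32281}{3126174212} - \frac{\sqrt{44013}}{9378522636} \approx 1.0304 \cdot 10^{-5}$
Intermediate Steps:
$q = \sqrt{44013}$ ($q = \sqrt{\left(-7\right)^{3} + 44356} = \sqrt{-343 + 44356} = \sqrt{44013} \approx 209.79$)
$\frac{1}{q + 96843} = \frac{1}{\sqrt{44013} + 96843} = \frac{1}{96843 + \sqrt{44013}}$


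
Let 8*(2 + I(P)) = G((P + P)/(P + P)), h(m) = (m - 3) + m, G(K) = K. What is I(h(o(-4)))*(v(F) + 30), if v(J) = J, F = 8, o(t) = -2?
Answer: -285/4 ≈ -71.250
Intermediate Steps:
h(m) = -3 + 2*m (h(m) = (-3 + m) + m = -3 + 2*m)
I(P) = -15/8 (I(P) = -2 + ((P + P)/(P + P))/8 = -2 + ((2*P)/((2*P)))/8 = -2 + ((2*P)*(1/(2*P)))/8 = -2 + (⅛)*1 = -2 + ⅛ = -15/8)
I(h(o(-4)))*(v(F) + 30) = -15*(8 + 30)/8 = -15/8*38 = -285/4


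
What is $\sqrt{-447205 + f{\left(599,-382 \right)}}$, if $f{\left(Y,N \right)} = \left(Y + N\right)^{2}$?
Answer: $2 i \sqrt{100029} \approx 632.55 i$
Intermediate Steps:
$f{\left(Y,N \right)} = \left(N + Y\right)^{2}$
$\sqrt{-447205 + f{\left(599,-382 \right)}} = \sqrt{-447205 + \left(-382 + 599\right)^{2}} = \sqrt{-447205 + 217^{2}} = \sqrt{-447205 + 47089} = \sqrt{-400116} = 2 i \sqrt{100029}$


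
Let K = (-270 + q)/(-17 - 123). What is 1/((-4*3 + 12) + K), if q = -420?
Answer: 14/69 ≈ 0.20290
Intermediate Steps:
K = 69/14 (K = (-270 - 420)/(-17 - 123) = -690/(-140) = -690*(-1/140) = 69/14 ≈ 4.9286)
1/((-4*3 + 12) + K) = 1/((-4*3 + 12) + 69/14) = 1/((-12 + 12) + 69/14) = 1/(0 + 69/14) = 1/(69/14) = 14/69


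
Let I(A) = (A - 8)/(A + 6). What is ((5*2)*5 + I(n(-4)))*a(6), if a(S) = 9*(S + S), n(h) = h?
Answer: 4752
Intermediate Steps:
a(S) = 18*S (a(S) = 9*(2*S) = 18*S)
I(A) = (-8 + A)/(6 + A)
((5*2)*5 + I(n(-4)))*a(6) = ((5*2)*5 + (-8 - 4)/(6 - 4))*(18*6) = (10*5 - 12/2)*108 = (50 + (½)*(-12))*108 = (50 - 6)*108 = 44*108 = 4752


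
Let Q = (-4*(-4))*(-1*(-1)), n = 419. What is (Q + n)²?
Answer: 189225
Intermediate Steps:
Q = 16 (Q = 16*1 = 16)
(Q + n)² = (16 + 419)² = 435² = 189225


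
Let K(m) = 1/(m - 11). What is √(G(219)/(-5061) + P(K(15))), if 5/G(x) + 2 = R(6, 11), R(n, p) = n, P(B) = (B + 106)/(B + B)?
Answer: √21771637545/10122 ≈ 14.577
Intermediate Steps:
K(m) = 1/(-11 + m)
P(B) = (106 + B)/(2*B) (P(B) = (106 + B)/((2*B)) = (106 + B)*(1/(2*B)) = (106 + B)/(2*B))
G(x) = 5/4 (G(x) = 5/(-2 + 6) = 5/4)
√(G(219)/(-5061) + P(K(15))) = √((5/4)/(-5061) + (106 + 1/(-11 + 15))/(2*(1/(-11 + 15)))) = √((5/4)*(-1/5061) + (106 + 1/4)/(2*(1/4))) = √(-5/20244 + (106 + ¼)/(2*(¼))) = √(-5/20244 + (½)*4*(425/4)) = √(-5/20244 + 425/2) = √(4301845/20244) = √21771637545/10122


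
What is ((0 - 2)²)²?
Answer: 16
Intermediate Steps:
((0 - 2)²)² = ((-2)²)² = 4² = 16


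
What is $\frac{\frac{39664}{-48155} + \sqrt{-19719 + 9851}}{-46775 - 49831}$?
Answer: $\frac{19832}{2326030965} - \frac{i \sqrt{2467}}{48303} \approx 8.5261 \cdot 10^{-6} - 0.0010283 i$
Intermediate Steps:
$\frac{\frac{39664}{-48155} + \sqrt{-19719 + 9851}}{-46775 - 49831} = \frac{39664 \left(- \frac{1}{48155}\right) + \sqrt{-9868}}{-96606} = \left(- \frac{39664}{48155} + 2 i \sqrt{2467}\right) \left(- \frac{1}{96606}\right) = \frac{19832}{2326030965} - \frac{i \sqrt{2467}}{48303}$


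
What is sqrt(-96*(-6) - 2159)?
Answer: I*sqrt(1583) ≈ 39.787*I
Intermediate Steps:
sqrt(-96*(-6) - 2159) = sqrt(576 - 2159) = sqrt(-1583) = I*sqrt(1583)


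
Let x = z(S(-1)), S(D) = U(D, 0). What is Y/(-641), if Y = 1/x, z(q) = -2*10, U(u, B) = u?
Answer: 1/12820 ≈ 7.8003e-5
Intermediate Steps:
S(D) = D
z(q) = -20
x = -20
Y = -1/20 (Y = 1/(-20) = -1/20 ≈ -0.050000)
Y/(-641) = -1/20/(-641) = -1/20*(-1/641) = 1/12820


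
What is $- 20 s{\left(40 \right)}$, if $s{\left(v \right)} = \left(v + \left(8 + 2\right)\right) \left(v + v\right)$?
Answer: $-80000$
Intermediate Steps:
$s{\left(v \right)} = 2 v \left(10 + v\right)$ ($s{\left(v \right)} = \left(v + 10\right) 2 v = \left(10 + v\right) 2 v = 2 v \left(10 + v\right)$)
$- 20 s{\left(40 \right)} = - 20 \cdot 2 \cdot 40 \left(10 + 40\right) = - 20 \cdot 2 \cdot 40 \cdot 50 = \left(-20\right) 4000 = -80000$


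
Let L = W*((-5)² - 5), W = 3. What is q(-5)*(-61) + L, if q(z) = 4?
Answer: -184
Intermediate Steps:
L = 60 (L = 3*((-5)² - 5) = 3*(25 - 5) = 3*20 = 60)
q(-5)*(-61) + L = 4*(-61) + 60 = -244 + 60 = -184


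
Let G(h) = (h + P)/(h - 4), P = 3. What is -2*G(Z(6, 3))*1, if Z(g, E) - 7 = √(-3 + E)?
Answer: -20/3 ≈ -6.6667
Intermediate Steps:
Z(g, E) = 7 + √(-3 + E)
G(h) = (3 + h)/(-4 + h) (G(h) = (h + 3)/(h - 4) = (3 + h)/(-4 + h))
-2*G(Z(6, 3))*1 = -2*(3 + (7 + √(-3 + 3)))/(-4 + (7 + √(-3 + 3)))*1 = -2*(3 + (7 + √0))/(-4 + (7 + √0))*1 = -2*(3 + (7 + 0))/(-4 + (7 + 0))*1 = -2*(3 + 7)/(-4 + 7)*1 = -2*10/3*1 = -20/3*1 = -20/3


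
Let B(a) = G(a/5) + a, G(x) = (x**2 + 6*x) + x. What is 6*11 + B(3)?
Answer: 1839/25 ≈ 73.560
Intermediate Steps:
G(x) = x**2 + 7*x
B(a) = a + a*(7 + a/5)/5 (B(a) = (a/5)*(7 + a/5) + a = a*(7 + a/5)/5 + a = a + a*(7 + a/5)/5)
6*11 + B(3) = 6*11 + (1/25)*3*(60 + 3) = 66 + (1/25)*3*63 = 66 + 189/25 = 1839/25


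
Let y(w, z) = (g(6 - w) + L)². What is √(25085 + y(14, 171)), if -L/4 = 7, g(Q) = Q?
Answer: √26381 ≈ 162.42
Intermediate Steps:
L = -28 (L = -4*7 = -28)
y(w, z) = (-22 - w)² (y(w, z) = ((6 - w) - 28)² = (-22 - w)²)
√(25085 + y(14, 171)) = √(25085 + (22 + 14)²) = √(25085 + 36²) = √(25085 + 1296) = √26381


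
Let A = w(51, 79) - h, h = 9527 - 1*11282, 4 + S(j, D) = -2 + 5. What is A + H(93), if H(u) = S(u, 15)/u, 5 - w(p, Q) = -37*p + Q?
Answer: 331823/93 ≈ 3568.0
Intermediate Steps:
S(j, D) = -1 (S(j, D) = -4 + (-2 + 5) = -4 + 3 = -1)
w(p, Q) = 5 - Q + 37*p (w(p, Q) = 5 - (-37*p + Q) = 5 - (Q - 37*p) = 5 + (-Q + 37*p) = 5 - Q + 37*p)
h = -1755 (h = 9527 - 11282 = -1755)
H(u) = -1/u
A = 3568 (A = (5 - 1*79 + 37*51) - 1*(-1755) = (5 - 79 + 1887) + 1755 = 1813 + 1755 = 3568)
A + H(93) = 3568 - 1/93 = 331823/93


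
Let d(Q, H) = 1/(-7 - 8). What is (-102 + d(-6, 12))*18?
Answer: -9186/5 ≈ -1837.2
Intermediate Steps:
d(Q, H) = -1/15 (d(Q, H) = 1/(-15) = -1/15)
(-102 + d(-6, 12))*18 = (-102 - 1/15)*18 = -1531/15*18 = -9186/5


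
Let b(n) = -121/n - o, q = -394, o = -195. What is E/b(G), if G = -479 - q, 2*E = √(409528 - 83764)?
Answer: 255*√9049/16696 ≈ 1.4529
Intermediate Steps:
E = 3*√9049 (E = √(409528 - 83764)/2 = √325764/2 = (6*√9049)/2 = 3*√9049 ≈ 285.38)
G = -85 (G = -479 - 1*(-394) = -479 + 394 = -85)
b(n) = 195 - 121/n (b(n) = -121/n - 1*(-195) = -121/n + 195 = 195 - 121/n)
E/b(G) = (3*√9049)/(195 - 121/(-85)) = (3*√9049)/(195 - 121*(-1/85)) = (3*√9049)/(195 + 121/85) = (3*√9049)/(16696/85) = (3*√9049)*(85/16696) = 255*√9049/16696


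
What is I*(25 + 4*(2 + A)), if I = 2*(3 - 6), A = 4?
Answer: -294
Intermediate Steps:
I = -6 (I = 2*(-3) = -6)
I*(25 + 4*(2 + A)) = -6*(25 + 4*(2 + 4)) = -6*(25 + 4*6) = -6*(25 + 24) = -6*49 = -294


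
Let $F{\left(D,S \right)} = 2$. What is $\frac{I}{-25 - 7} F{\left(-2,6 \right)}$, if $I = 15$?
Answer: $- \frac{15}{16} \approx -0.9375$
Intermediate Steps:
$\frac{I}{-25 - 7} F{\left(-2,6 \right)} = \frac{15}{-25 - 7} \cdot 2 = \frac{15}{-32} \cdot 2 = 15 \left(- \frac{1}{32}\right) 2 = \left(- \frac{15}{32}\right) 2 = - \frac{15}{16}$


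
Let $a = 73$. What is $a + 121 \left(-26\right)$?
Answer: $-3073$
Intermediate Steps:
$a + 121 \left(-26\right) = 73 + 121 \left(-26\right) = 73 - 3146 = -3073$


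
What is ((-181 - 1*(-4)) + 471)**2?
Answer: 86436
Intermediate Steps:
((-181 - 1*(-4)) + 471)**2 = ((-181 + 4) + 471)**2 = (-177 + 471)**2 = 294**2 = 86436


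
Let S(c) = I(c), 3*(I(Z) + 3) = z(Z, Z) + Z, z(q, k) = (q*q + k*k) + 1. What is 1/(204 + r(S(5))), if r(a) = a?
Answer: 3/659 ≈ 0.0045523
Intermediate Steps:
z(q, k) = 1 + k² + q² (z(q, k) = (q² + k²) + 1 = (k² + q²) + 1 = 1 + k² + q²)
I(Z) = -8/3 + Z/3 + 2*Z²/3 (I(Z) = -3 + ((1 + Z² + Z²) + Z)/3 = -3 + ((1 + 2*Z²) + Z)/3 = -3 + (1 + Z + 2*Z²)/3 = -3 + (⅓ + Z/3 + 2*Z²/3) = -8/3 + Z/3 + 2*Z²/3)
S(c) = -8/3 + c/3 + 2*c²/3
1/(204 + r(S(5))) = 1/(204 + (-8/3 + (⅓)*5 + (⅔)*5²)) = 1/(204 + (-8/3 + 5/3 + (⅔)*25)) = 1/(204 + (-8/3 + 5/3 + 50/3)) = 1/(204 + 47/3) = 1/(659/3) = 3/659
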